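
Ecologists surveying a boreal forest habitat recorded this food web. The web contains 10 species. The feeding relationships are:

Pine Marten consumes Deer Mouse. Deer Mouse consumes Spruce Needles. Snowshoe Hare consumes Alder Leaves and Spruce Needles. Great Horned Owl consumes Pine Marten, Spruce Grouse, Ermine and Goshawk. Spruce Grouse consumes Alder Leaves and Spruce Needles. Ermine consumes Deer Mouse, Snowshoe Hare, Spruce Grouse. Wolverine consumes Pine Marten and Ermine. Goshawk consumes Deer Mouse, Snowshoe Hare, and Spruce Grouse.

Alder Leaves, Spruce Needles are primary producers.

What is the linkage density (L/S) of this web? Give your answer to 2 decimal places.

There are L = 18 links among S = 10 species.
L/S = 18/10 = 1.8000 ≈ 1.80.

L/S = 1.80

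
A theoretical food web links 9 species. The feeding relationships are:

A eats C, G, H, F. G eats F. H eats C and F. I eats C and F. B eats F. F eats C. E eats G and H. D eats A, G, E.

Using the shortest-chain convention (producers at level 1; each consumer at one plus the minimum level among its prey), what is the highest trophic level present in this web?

3

Producers (level 1): C.
Following each consumer down to its lowest-level prey: C → F → B (levels 1 through 3).
All prey of B (F 2) are at level 2 or above, so B is at level 1 + 2 = 3.
Every consumer has at least one prey at level 2 or below, so none exceeds level 3.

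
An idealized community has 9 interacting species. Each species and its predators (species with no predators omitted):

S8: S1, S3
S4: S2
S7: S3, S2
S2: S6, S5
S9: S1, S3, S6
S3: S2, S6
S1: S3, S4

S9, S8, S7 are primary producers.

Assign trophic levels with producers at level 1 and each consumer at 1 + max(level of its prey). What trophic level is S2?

S9 is a producer → level 1.
S1 eats S9 (level 1); other prey at levels: S8 1 → level 2.
S3 eats S1 (level 2); other prey at levels: S9 1, S8 1, S7 1 → level 3.
S2 eats S3 (level 3); other prey at levels: S7 1, S4 3 → level 4.

Trophic level 4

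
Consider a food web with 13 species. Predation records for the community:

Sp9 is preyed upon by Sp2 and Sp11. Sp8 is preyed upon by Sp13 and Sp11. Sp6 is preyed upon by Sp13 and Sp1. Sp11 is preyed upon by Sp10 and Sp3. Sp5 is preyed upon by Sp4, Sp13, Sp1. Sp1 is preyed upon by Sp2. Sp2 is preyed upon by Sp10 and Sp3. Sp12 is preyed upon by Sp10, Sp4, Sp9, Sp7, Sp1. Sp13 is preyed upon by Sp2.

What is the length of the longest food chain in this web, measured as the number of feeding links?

One longest chain: Sp12 → Sp9 → Sp11 → Sp3.
It has 4 species and 3 links.

3 links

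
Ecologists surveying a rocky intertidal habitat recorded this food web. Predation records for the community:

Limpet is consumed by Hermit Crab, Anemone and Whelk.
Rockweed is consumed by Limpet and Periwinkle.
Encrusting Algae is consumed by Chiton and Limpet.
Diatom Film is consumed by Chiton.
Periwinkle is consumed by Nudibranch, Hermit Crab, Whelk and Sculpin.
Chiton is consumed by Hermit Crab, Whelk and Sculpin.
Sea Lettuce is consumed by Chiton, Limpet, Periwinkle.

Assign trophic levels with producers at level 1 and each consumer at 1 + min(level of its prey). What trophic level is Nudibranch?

Rockweed is a producer → level 1.
Periwinkle eats Rockweed → level 2.
Nudibranch eats Periwinkle → level 3.
No prey of Nudibranch is below level 2, so 3 is the minimum.

Trophic level 3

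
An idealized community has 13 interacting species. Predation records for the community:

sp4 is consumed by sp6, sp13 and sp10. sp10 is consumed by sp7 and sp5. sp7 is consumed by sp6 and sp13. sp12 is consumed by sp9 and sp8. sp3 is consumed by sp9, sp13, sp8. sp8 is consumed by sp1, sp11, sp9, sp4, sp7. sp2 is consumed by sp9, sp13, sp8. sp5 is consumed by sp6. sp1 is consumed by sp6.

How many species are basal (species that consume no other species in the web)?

Basal species (no prey listed): sp12, sp2, sp3.
Count: 3.

3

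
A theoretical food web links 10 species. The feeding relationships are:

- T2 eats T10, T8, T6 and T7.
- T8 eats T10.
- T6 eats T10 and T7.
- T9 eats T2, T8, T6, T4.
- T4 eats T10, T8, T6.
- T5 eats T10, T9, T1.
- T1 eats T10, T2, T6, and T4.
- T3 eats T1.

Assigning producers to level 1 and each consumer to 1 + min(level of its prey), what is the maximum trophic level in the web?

3

Producers (level 1): T10, T7.
Following each consumer down to its lowest-level prey: T10 → T6 → T9 (levels 1 through 3).
All prey of T9 (T6 2, T8 2, T2 2, T4 2) are at level 2 or above, so T9 is at level 1 + 2 = 3.
Every consumer has at least one prey at level 2 or below, so none exceeds level 3.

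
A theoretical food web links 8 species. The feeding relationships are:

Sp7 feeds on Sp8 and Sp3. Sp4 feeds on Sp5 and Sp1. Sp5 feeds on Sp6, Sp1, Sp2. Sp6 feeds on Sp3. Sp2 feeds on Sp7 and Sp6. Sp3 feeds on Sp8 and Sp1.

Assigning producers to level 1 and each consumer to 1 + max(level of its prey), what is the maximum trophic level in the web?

6

Producers (level 1): Sp1, Sp8.
Sp1 → Sp3 → Sp6 → Sp2 → Sp5 → Sp4 gives Sp4 level 6.
No species has a prey at level 6, so no species reaches level 7.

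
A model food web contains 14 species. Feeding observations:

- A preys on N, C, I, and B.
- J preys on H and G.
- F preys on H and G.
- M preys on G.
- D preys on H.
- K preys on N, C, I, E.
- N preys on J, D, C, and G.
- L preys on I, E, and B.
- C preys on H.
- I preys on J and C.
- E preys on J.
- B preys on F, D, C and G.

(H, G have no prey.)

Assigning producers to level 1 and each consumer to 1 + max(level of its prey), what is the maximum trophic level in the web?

Producers (level 1): H, G.
H → C → I → K gives K level 4.
No species has a prey at level 4, so no species reaches level 5.

4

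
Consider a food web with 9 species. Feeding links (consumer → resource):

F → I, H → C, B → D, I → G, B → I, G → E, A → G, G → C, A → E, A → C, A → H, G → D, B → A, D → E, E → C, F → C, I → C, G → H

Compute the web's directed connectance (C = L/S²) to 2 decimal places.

The web has S = 9 species and L = 18 feeding links.
C = L / S² = 18 / 81 = 0.2222 ≈ 0.22.

C = 0.22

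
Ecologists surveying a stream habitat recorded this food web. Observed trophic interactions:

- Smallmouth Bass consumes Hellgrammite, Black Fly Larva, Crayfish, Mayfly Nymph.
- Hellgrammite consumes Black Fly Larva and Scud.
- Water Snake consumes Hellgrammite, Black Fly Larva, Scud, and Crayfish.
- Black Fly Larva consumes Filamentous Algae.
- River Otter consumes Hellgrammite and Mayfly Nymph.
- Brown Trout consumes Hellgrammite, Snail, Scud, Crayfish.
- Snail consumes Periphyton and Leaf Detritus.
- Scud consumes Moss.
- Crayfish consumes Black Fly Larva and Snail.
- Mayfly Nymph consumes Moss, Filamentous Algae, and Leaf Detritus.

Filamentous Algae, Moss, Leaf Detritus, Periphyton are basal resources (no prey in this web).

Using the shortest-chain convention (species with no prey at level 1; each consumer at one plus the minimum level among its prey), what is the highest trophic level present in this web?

3

Basal resources (level 1): Filamentous Algae, Moss, Leaf Detritus, Periphyton.
Following each consumer down to its lowest-level prey: Filamentous Algae → Black Fly Larva → Hellgrammite (levels 1 through 3).
All prey of Hellgrammite (Black Fly Larva 2, Scud 2) are at level 2 or above, so Hellgrammite is at level 1 + 2 = 3.
Every consumer has at least one prey at level 2 or below, so none exceeds level 3.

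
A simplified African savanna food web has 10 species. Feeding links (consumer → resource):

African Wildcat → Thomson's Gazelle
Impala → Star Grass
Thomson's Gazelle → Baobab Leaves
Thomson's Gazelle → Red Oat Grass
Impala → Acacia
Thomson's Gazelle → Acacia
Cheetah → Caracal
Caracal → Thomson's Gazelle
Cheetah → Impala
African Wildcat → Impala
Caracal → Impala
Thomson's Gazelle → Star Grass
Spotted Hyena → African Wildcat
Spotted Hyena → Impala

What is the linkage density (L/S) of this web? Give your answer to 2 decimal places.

There are L = 14 links among S = 10 species.
L/S = 14/10 = 1.4000 ≈ 1.40.

L/S = 1.40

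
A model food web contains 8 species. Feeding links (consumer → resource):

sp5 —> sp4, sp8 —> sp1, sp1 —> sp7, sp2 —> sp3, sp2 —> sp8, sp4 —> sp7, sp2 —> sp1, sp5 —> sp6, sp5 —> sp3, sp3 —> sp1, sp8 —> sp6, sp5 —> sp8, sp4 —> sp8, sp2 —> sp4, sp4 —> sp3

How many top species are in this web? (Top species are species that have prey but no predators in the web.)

2

Top species (has prey, but nothing eats it): sp5, sp2.
Count: 2.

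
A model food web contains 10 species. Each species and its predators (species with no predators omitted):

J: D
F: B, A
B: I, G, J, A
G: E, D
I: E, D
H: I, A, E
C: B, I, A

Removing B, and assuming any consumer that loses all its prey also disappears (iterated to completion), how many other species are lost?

Remove B.
Round 1: G (all prey gone), J (all prey gone) → extinct.
No further losses. Total secondary extinctions: 2.

2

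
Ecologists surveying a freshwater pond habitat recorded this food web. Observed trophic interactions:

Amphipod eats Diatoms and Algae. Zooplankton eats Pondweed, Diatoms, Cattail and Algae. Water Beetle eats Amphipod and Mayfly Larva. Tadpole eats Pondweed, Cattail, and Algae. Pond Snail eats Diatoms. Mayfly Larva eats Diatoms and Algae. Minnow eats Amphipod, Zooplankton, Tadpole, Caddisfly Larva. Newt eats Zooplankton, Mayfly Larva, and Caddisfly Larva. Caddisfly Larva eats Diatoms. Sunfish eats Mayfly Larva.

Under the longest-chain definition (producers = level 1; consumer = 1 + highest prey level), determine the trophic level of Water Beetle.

Diatoms is a producer → level 1.
Mayfly Larva eats Diatoms (level 1); other prey at levels: Algae 1 → level 2.
Water Beetle eats Mayfly Larva (level 2); other prey at levels: Amphipod 2 → level 3.

Trophic level 3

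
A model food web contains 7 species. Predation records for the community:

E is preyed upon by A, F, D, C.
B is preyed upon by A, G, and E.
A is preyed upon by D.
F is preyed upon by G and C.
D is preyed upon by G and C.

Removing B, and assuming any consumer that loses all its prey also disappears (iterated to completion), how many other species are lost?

Remove B.
Round 1: E (all prey gone) → extinct.
Round 2: F (all prey gone), A (all prey gone) → extinct.
Round 3: D (all prey gone) → extinct.
Round 4: G (all prey gone), C (all prey gone) → extinct.
No further losses. Total secondary extinctions: 6.

6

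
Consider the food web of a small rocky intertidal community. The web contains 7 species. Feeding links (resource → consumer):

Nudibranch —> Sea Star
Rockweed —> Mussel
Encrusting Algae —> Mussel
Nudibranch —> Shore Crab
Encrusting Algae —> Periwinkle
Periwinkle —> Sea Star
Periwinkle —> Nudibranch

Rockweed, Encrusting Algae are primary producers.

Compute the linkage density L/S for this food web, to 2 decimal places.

L/S = 1.00

There are L = 7 links among S = 7 species.
L/S = 7/7 = 1.0000 ≈ 1.00.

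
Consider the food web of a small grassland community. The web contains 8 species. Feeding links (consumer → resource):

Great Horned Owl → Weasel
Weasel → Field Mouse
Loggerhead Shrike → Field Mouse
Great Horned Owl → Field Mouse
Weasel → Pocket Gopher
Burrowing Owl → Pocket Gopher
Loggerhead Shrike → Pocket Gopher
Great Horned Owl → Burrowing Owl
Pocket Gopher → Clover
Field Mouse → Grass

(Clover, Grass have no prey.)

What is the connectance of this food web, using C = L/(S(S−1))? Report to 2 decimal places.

C = 0.18

The web has S = 8 species and L = 10 feeding links.
C = L / (S(S−1)) = 10 / 56 = 0.1786 ≈ 0.18.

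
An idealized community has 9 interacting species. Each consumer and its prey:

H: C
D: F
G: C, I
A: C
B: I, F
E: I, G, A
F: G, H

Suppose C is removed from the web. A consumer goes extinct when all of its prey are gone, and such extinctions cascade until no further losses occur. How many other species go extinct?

Remove C.
Round 1: A (all prey gone), H (all prey gone) → extinct.
No further losses. Total secondary extinctions: 2.

2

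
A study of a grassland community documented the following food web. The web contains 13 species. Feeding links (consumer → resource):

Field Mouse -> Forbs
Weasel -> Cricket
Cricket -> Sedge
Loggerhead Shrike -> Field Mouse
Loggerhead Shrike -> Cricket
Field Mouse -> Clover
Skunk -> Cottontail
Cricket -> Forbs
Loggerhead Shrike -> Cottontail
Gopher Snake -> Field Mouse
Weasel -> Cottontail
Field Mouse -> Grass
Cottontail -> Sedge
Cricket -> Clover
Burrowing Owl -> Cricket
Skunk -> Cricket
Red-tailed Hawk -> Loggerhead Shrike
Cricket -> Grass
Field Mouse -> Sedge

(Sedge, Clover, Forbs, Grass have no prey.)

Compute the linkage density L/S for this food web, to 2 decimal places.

There are L = 19 links among S = 13 species.
L/S = 19/13 = 1.4615 ≈ 1.46.

L/S = 1.46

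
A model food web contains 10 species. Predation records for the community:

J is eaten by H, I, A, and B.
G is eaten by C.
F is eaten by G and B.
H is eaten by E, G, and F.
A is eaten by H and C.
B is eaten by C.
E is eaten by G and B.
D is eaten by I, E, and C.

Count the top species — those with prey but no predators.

Top species (has prey, but nothing eats it): I, C.
Count: 2.

2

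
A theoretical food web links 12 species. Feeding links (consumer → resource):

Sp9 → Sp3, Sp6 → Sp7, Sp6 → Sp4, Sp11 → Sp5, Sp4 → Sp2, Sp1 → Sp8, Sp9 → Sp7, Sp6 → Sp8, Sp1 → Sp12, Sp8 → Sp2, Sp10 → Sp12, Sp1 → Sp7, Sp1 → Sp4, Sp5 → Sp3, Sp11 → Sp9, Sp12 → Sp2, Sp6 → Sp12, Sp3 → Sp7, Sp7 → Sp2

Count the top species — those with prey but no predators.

4

Top species (has prey, but nothing eats it): Sp6, Sp1, Sp10, Sp11.
Count: 4.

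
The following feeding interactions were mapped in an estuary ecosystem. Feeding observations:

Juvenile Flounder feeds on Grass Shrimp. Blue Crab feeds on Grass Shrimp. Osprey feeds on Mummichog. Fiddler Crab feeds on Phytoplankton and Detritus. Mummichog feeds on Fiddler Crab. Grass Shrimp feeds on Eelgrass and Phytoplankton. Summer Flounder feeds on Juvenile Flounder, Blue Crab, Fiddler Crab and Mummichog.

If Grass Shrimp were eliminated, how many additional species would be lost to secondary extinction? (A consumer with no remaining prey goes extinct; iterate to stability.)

2

Remove Grass Shrimp.
Round 1: Blue Crab (all prey gone), Juvenile Flounder (all prey gone) → extinct.
No further losses. Total secondary extinctions: 2.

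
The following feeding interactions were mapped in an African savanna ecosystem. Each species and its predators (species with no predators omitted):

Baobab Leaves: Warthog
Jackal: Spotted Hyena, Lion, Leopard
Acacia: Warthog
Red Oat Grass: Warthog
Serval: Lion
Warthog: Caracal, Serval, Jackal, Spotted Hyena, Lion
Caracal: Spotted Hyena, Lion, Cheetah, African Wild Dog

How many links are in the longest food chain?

One longest chain: Baobab Leaves → Warthog → Caracal → Spotted Hyena.
It has 4 species and 3 links.

3 links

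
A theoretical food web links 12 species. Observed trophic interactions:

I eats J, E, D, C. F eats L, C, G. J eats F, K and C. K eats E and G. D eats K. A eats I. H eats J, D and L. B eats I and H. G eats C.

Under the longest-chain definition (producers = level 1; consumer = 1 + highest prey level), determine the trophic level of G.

Trophic level 2

C is a producer → level 1.
G eats C → level 2.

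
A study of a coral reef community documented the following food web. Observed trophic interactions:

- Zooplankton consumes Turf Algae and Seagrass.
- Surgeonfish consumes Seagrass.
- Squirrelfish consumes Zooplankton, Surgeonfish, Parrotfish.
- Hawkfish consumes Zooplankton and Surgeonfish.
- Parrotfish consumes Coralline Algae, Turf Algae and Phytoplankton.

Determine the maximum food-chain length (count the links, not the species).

One longest chain: Seagrass → Surgeonfish → Squirrelfish.
It has 3 species and 2 links.

2 links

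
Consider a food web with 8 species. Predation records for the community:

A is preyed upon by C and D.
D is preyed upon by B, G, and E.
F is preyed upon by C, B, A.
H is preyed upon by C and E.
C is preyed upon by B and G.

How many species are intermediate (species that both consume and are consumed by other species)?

3

Intermediate species (has both prey and predators): A, C, D.
Count: 3.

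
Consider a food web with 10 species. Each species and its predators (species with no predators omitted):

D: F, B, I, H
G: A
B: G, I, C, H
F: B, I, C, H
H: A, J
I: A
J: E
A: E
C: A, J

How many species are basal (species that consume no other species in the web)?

1

Basal species (no prey listed): D.
Count: 1.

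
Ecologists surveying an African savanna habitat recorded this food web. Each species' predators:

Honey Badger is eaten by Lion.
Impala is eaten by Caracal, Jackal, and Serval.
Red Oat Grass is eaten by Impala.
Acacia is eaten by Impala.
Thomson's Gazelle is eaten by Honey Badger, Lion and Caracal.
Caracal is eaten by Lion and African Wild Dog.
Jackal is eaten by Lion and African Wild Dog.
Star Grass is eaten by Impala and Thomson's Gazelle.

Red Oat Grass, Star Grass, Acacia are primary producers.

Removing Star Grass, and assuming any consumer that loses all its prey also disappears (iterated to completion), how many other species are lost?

2

Remove Star Grass.
Round 1: Thomson's Gazelle (all prey gone) → extinct.
Round 2: Honey Badger (all prey gone) → extinct.
No further losses. Total secondary extinctions: 2.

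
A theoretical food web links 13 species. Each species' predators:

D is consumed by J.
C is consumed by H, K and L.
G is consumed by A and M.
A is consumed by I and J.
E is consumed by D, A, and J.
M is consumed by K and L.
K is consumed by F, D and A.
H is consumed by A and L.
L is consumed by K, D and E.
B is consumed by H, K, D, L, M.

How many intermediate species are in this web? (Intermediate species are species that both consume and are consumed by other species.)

Intermediate species (has both prey and predators): H, M, L, E, K, D, A.
Count: 7.

7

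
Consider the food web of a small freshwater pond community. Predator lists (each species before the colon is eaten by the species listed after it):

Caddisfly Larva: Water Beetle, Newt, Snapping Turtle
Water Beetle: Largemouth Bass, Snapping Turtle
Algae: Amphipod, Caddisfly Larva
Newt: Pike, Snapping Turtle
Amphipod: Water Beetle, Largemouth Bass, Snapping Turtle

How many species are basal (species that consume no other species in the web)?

Basal species (no prey listed): Algae.
Count: 1.

1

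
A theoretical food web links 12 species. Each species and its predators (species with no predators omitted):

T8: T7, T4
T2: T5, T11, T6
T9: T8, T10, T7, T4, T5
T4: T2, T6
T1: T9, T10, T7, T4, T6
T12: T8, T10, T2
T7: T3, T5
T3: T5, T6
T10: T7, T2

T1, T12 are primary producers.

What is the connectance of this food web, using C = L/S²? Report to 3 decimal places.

C = 0.181

The web has S = 12 species and L = 26 feeding links.
C = L / S² = 26 / 144 = 0.1806 ≈ 0.181.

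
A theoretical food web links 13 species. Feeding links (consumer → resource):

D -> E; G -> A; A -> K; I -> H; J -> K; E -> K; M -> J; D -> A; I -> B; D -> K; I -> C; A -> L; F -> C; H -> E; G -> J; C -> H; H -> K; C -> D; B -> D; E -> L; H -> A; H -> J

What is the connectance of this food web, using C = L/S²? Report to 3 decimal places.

C = 0.130

The web has S = 13 species and L = 22 feeding links.
C = L / S² = 22 / 169 = 0.1302 ≈ 0.130.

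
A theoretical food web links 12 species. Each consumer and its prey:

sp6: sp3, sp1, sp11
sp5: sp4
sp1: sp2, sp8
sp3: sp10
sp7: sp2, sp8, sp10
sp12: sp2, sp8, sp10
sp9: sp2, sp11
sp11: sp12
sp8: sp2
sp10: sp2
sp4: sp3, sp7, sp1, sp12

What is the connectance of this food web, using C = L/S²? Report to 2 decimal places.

The web has S = 12 species and L = 22 feeding links.
C = L / S² = 22 / 144 = 0.1528 ≈ 0.15.

C = 0.15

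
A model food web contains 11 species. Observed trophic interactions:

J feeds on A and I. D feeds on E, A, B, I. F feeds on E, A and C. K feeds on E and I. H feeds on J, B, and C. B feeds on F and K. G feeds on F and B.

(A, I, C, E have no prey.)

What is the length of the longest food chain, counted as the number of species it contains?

One longest chain: A → F → B → G.
It has 4 species and 3 links.

4 species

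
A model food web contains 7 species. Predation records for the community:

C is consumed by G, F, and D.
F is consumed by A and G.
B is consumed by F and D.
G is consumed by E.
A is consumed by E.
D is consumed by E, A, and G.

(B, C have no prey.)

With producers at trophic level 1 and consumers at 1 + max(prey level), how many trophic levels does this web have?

Producers (level 1): B, C.
B → D → G → E gives E level 4.
No species has a prey at level 4, so no species reaches level 5.

4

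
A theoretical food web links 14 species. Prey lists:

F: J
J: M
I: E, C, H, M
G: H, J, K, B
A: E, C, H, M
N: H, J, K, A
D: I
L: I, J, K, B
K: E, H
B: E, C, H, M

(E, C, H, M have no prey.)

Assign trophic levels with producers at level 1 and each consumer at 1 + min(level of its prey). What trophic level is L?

Trophic level 3

E is a producer → level 1.
I eats E → level 2.
L eats I → level 3.
No prey of L is below level 2, so 3 is the minimum.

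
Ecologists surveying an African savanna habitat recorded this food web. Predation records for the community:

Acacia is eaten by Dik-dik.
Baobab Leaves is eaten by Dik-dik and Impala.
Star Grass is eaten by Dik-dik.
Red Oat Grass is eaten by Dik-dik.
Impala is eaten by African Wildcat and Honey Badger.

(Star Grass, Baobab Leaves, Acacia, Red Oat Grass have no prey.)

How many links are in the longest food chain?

One longest chain: Baobab Leaves → Impala → Honey Badger.
It has 3 species and 2 links.

2 links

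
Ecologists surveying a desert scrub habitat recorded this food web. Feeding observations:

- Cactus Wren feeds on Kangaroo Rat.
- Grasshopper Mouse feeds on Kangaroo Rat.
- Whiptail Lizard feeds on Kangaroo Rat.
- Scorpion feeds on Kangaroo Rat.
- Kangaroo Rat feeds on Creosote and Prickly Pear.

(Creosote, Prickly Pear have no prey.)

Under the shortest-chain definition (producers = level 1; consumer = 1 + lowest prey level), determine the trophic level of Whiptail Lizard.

Trophic level 3

Creosote is a producer → level 1.
Kangaroo Rat eats Creosote → level 2.
Whiptail Lizard eats Kangaroo Rat → level 3.
No prey of Whiptail Lizard is below level 2, so 3 is the minimum.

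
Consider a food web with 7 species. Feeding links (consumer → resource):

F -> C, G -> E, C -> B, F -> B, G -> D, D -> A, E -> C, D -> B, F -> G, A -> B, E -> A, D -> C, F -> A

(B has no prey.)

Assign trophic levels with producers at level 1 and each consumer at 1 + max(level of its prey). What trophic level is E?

B is a producer → level 1.
A eats B → level 2.
E eats A (level 2); other prey at levels: C 2 → level 3.

Trophic level 3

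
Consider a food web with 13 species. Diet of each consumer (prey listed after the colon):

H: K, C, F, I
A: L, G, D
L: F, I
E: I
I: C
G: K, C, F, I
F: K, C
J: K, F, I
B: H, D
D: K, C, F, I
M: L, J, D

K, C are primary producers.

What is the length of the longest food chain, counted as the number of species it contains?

4 species

One longest chain: K → F → D → A.
It has 4 species and 3 links.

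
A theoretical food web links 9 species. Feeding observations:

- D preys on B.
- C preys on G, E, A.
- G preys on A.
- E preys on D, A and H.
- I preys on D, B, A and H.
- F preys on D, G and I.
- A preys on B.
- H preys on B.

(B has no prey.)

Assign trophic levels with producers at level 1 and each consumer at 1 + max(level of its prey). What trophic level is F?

Trophic level 4

B is a producer → level 1.
A eats B → level 2.
I eats A (level 2); other prey at levels: B 1, D 2, H 2 → level 3.
F eats I (level 3); other prey at levels: D 2, G 3 → level 4.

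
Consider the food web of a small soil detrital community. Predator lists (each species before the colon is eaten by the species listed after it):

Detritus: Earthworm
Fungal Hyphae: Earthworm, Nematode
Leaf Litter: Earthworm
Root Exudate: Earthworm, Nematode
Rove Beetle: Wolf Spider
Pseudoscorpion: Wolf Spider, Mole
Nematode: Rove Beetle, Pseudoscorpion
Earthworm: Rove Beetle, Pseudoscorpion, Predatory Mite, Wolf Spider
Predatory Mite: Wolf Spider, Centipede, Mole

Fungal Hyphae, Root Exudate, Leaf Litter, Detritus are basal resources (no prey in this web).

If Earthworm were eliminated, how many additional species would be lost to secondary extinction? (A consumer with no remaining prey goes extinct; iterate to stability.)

Remove Earthworm.
Round 1: Predatory Mite (all prey gone) → extinct.
Round 2: Centipede (all prey gone) → extinct.
No further losses. Total secondary extinctions: 2.

2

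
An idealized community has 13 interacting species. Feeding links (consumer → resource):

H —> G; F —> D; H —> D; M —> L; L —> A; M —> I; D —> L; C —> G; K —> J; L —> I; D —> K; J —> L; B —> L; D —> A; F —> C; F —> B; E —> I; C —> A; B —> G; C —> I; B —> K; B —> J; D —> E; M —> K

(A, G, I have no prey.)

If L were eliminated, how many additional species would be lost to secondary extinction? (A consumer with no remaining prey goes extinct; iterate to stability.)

2

Remove L.
Round 1: J (all prey gone) → extinct.
Round 2: K (all prey gone) → extinct.
No further losses. Total secondary extinctions: 2.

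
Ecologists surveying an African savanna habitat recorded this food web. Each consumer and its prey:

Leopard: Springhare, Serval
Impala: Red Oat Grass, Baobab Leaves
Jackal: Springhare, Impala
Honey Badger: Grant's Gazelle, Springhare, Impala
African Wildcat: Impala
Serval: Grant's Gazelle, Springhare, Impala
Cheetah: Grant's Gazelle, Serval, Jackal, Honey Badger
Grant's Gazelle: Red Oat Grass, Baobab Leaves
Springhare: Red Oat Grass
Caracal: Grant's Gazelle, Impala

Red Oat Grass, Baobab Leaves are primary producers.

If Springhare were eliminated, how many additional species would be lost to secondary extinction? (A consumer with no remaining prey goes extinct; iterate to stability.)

Remove Springhare.
Every predator of it retains at least one other prey: Serval still has Grant's Gazelle, Impala; Jackal still has Impala; Honey Badger still has Grant's Gazelle, Impala; Leopard still has Serval.
No consumer loses all prey, so no secondary extinctions occur.

0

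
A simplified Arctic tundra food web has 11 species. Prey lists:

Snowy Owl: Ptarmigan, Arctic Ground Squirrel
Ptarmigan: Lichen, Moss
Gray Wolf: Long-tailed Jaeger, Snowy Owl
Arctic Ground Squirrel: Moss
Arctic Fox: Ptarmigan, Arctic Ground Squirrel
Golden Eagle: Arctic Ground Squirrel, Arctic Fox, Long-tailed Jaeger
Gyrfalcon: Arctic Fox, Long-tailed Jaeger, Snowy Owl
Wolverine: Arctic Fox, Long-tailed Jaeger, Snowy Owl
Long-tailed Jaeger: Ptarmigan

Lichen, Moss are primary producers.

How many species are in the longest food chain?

4 species

One longest chain: Lichen → Ptarmigan → Arctic Fox → Golden Eagle.
It has 4 species and 3 links.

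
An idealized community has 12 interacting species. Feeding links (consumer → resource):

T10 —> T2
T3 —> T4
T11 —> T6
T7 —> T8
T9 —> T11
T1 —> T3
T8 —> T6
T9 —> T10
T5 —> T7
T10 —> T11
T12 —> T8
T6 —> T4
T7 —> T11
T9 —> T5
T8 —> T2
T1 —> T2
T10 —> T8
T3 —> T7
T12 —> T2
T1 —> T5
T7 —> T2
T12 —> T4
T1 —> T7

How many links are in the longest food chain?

5 links

One longest chain: T4 → T6 → T8 → T7 → T5 → T9.
It has 6 species and 5 links.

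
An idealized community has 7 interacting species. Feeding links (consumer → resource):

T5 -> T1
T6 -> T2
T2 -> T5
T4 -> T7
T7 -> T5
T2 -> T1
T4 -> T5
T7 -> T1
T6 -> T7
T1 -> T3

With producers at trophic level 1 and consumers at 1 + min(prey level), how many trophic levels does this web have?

Producers (level 1): T3.
Following each consumer down to its lowest-level prey: T3 → T1 → T2 → T6 (levels 1 through 4).
All prey of T6 (T2 3, T7 3) are at level 3 or above, so T6 is at level 1 + 3 = 4.
Every consumer has at least one prey at level 3 or below, so none exceeds level 4.

4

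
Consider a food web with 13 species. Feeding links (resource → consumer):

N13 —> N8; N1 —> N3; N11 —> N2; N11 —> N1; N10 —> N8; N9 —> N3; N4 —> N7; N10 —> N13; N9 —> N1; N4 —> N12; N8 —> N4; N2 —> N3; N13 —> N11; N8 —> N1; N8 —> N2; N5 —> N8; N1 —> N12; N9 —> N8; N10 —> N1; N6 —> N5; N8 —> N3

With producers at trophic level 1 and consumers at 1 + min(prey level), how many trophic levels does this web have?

4

Producers (level 1): N10, N9, N6.
Following each consumer down to its lowest-level prey: N10 → N8 → N4 → N7 (levels 1 through 4).
All prey of N7 (N4 3) are at level 3 or above, so N7 is at level 1 + 3 = 4.
Every consumer has at least one prey at level 3 or below, so none exceeds level 4.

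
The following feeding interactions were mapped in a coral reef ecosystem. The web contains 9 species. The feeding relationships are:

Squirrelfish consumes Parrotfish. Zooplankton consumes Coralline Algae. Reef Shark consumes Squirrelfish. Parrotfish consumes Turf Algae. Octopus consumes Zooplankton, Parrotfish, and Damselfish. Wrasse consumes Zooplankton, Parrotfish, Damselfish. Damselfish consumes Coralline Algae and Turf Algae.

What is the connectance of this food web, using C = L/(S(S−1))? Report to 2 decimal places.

C = 0.17

The web has S = 9 species and L = 12 feeding links.
C = L / (S(S−1)) = 12 / 72 = 0.1667 ≈ 0.17.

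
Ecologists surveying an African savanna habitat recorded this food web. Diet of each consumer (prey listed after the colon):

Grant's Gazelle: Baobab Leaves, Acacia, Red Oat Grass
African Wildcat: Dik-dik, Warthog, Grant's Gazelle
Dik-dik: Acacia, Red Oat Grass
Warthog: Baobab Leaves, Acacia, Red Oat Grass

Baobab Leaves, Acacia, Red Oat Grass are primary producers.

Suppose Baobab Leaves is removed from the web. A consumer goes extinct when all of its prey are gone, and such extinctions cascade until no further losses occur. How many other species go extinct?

Remove Baobab Leaves.
Every predator of it retains at least one other prey: Warthog still has Acacia, Red Oat Grass; Grant's Gazelle still has Acacia, Red Oat Grass.
No consumer loses all prey, so no secondary extinctions occur.

0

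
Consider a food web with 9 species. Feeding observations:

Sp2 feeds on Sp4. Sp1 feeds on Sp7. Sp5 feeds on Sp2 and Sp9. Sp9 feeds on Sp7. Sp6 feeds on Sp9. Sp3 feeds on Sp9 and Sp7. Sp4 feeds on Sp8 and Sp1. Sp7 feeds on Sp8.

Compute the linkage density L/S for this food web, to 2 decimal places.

L/S = 1.22

There are L = 11 links among S = 9 species.
L/S = 11/9 = 1.2222 ≈ 1.22.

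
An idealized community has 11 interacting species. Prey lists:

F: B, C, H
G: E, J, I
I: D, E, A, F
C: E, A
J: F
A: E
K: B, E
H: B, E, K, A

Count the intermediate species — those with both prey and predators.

7

Intermediate species (has both prey and predators): K, A, C, H, F, J, I.
Count: 7.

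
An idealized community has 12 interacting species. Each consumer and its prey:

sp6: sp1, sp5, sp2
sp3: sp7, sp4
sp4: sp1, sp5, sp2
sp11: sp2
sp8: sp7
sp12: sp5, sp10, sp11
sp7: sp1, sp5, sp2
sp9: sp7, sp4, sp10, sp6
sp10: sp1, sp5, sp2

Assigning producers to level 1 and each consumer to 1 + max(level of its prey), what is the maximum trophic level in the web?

3

Producers (level 1): sp1, sp5, sp2.
sp1 → sp7 → sp9 gives sp9 level 3.
No species has a prey at level 3, so no species reaches level 4.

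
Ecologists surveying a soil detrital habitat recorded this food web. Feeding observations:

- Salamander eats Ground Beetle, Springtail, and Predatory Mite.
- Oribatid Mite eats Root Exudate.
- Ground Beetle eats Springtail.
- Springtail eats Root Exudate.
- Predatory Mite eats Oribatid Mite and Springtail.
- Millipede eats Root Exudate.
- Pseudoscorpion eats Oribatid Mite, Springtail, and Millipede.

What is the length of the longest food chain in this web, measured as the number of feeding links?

One longest chain: Root Exudate → Springtail → Ground Beetle → Salamander.
It has 4 species and 3 links.

3 links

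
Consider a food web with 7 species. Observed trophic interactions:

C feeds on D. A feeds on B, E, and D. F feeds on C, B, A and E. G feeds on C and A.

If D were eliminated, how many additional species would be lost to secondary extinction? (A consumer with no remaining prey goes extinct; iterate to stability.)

Remove D.
Round 1: C (all prey gone) → extinct.
No further losses. Total secondary extinctions: 1.

1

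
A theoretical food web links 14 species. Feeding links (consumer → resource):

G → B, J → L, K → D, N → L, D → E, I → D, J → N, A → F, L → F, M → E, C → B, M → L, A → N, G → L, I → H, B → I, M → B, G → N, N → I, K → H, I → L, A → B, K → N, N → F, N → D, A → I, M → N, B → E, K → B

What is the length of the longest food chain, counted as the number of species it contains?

One longest chain: E → D → I → B → C.
It has 5 species and 4 links.

5 species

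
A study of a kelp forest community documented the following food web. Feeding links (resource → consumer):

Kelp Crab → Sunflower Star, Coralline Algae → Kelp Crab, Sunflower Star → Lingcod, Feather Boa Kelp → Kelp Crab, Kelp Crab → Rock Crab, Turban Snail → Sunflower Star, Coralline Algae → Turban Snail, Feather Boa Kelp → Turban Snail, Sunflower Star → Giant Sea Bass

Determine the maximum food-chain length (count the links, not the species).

3 links

One longest chain: Coralline Algae → Kelp Crab → Sunflower Star → Giant Sea Bass.
It has 4 species and 3 links.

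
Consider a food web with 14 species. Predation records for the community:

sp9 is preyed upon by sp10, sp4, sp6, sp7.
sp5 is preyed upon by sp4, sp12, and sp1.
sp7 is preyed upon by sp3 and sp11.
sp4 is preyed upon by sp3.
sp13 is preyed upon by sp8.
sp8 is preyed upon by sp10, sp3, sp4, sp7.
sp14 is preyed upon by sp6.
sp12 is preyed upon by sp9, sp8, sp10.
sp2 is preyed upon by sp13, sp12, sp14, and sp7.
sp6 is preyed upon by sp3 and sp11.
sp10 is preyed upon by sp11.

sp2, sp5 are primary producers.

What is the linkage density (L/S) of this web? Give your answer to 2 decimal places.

There are L = 26 links among S = 14 species.
L/S = 26/14 = 1.8571 ≈ 1.86.

L/S = 1.86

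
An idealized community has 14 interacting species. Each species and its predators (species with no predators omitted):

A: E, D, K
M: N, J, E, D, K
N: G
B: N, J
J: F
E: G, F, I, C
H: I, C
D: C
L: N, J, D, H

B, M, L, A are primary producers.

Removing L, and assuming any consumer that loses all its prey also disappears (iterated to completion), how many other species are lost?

1

Remove L.
Round 1: H (all prey gone) → extinct.
No further losses. Total secondary extinctions: 1.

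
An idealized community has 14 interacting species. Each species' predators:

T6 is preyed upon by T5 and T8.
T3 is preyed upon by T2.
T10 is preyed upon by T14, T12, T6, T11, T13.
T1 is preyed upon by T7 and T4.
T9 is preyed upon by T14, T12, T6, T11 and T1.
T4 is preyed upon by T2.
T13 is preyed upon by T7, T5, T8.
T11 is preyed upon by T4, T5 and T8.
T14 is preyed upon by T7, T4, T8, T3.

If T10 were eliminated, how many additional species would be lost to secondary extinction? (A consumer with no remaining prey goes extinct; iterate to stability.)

Remove T10.
Round 1: T13 (all prey gone) → extinct.
No further losses. Total secondary extinctions: 1.

1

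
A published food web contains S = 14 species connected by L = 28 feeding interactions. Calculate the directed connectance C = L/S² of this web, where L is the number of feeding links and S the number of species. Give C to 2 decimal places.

The web has S = 14 species and L = 28 feeding links.
C = L / S² = 28 / 196 = 0.1429 ≈ 0.14.

C = 0.14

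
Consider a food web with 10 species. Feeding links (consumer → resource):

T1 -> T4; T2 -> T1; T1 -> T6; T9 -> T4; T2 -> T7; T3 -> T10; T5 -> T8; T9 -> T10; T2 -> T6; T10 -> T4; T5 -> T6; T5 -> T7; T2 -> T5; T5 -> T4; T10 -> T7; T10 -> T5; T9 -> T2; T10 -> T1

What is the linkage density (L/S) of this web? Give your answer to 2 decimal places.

L/S = 1.80

There are L = 18 links among S = 10 species.
L/S = 18/10 = 1.8000 ≈ 1.80.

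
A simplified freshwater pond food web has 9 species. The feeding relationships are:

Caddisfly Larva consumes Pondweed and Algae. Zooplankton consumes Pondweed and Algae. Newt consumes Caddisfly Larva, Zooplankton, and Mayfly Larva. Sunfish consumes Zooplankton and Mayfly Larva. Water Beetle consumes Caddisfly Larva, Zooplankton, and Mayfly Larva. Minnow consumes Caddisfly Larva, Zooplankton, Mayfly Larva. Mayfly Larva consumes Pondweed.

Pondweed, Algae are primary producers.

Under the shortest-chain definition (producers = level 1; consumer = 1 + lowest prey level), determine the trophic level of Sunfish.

Pondweed is a producer → level 1.
Mayfly Larva eats Pondweed → level 2.
Sunfish eats Mayfly Larva → level 3.
No prey of Sunfish is below level 2, so 3 is the minimum.

Trophic level 3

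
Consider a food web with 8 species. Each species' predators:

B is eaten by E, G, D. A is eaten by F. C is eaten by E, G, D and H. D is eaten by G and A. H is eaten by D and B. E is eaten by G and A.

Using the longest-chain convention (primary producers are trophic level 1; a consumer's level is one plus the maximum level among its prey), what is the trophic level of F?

Trophic level 6

C is a producer → level 1.
H eats C → level 2.
B eats H → level 3.
D eats B (level 3); other prey at levels: C 1, H 2 → level 4.
A eats D (level 4); other prey at levels: E 4 → level 5.
F eats A → level 6.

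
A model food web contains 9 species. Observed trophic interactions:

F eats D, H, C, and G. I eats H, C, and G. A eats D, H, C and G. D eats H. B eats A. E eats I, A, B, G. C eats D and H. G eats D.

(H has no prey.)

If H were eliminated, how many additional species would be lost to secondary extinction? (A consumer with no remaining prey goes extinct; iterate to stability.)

8

Remove H.
Round 1: D (all prey gone) → extinct.
Round 2: G (all prey gone), C (all prey gone) → extinct.
Round 3: A (all prey gone), I (all prey gone), F (all prey gone) → extinct.
Round 4: B (all prey gone) → extinct.
Round 5: E (all prey gone) → extinct.
No further losses. Total secondary extinctions: 8.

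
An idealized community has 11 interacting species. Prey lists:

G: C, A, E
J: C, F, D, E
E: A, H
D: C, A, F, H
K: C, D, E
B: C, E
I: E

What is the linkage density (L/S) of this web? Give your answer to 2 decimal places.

L/S = 1.73

There are L = 19 links among S = 11 species.
L/S = 19/11 = 1.7273 ≈ 1.73.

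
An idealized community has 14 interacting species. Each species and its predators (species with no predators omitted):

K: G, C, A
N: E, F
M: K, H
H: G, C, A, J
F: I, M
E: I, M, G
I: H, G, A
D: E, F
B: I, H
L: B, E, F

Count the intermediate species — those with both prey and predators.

Intermediate species (has both prey and predators): B, E, F, I, M, K, H.
Count: 7.

7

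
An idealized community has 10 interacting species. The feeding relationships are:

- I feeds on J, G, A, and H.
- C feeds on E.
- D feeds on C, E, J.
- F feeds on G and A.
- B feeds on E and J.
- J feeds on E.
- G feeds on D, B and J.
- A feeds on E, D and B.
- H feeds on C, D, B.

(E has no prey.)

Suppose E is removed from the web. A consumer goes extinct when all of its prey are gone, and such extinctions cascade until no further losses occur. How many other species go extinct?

9

Remove E.
Round 1: C (all prey gone), J (all prey gone) → extinct.
Round 2: D (all prey gone), B (all prey gone) → extinct.
Round 3: H (all prey gone), A (all prey gone), G (all prey gone) → extinct.
Round 4: F (all prey gone), I (all prey gone) → extinct.
No further losses. Total secondary extinctions: 9.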